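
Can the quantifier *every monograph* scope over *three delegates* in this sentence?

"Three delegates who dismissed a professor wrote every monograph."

*every monograph* is a matrix argument; only *three delegates* is modified by the relative clause *who dismissed a professor*, so the RC island is irrelevant to the target quantifier.
Clause-internal QR can adjoin the lower DP above the subject, yielding the inverse reading.
The sentence is scopally ambiguous between *three delegates* > *every monograph* and *every monograph* > *three delegates*.

Yes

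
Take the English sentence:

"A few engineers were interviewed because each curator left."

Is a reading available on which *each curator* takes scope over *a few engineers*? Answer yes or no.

The target quantifier *each curator* is part of the adjunct clause *because each curator left*.
The adjunct-island constraint bars QR out of an adverbial clause.
*each curator* > *a few engineers* would require crossing that boundary, which is illicit.

No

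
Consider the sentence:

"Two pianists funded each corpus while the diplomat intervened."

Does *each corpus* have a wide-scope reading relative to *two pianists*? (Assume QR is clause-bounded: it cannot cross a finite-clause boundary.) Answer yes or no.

Yes

Neither queried DP is inside the adjunct, so the adjunct-island constraint does not apply.
Since no island is crossed, the inverse ordering is licensed alongside surface scope.
The sentence is scopally ambiguous between *two pianists* > *each corpus* and *each corpus* > *two pianists*.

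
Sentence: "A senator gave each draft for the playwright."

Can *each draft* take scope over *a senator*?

Yes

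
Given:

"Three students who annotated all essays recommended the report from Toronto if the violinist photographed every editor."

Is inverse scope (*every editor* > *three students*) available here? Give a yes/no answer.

No

*every editor* occurs within the adjunct clause *if the violinist photographed every editor*.
Adjuncts are opaque for quantifier raising; a quantifier in an adjunct stays inside it.
So *every editor* cannot raise to a position above *three students*.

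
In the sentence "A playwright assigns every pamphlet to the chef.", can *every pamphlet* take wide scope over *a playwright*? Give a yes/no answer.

*every pamphlet* is the matrix object and *a playwright* the matrix subject; the two are clausemates.
No island intervenes, so both surface and inverse scope are derivable.

Yes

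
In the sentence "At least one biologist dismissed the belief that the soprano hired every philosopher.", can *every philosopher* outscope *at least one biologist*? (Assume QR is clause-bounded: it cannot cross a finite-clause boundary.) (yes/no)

Structurally, *every philosopher* is inside the complex NP *the belief that the soprano hired every philosopher*.
A that-clause complement to a noun is an island; QR cannot cross the NP boundary.
So *every philosopher* cannot raise high enough to outscope *at least one biologist*; only the surface ordering *at least one biologist* > *every philosopher* is available.
(Only the surface reading survives: one fixed biologist with respect to all the relevant philosophers.)

No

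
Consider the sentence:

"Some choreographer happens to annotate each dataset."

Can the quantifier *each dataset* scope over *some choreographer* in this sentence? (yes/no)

The matrix predicate is a raising verb, whose infinitival complement is not a scope island — *each dataset* can QR into the matrix clause.
QR within a single clause is free, so the lower quantifier may take scope over the higher one.
The sentence is scopally ambiguous between *some choreographer* > *each dataset* and *each dataset* > *some choreographer*.

Yes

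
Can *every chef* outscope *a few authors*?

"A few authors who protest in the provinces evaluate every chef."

The RC *who protest in the provinces* is an island, but *every chef* is not inside it — it is the matrix object, a clausemate of *a few authors*.
QR within a single clause is free, so the lower quantifier may take scope over the higher one.

Yes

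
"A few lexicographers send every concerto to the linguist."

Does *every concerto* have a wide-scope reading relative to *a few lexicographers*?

Both DPs are arguments of the same predicate; there is no clause or island boundary between them.
Clause-internal QR can adjoin the lower DP above the subject, yielding the inverse reading.

Yes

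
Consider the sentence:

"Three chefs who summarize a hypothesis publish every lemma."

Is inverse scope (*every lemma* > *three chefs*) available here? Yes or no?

Yes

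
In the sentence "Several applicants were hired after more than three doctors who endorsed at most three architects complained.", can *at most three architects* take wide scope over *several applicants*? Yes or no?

Structurally, *at most three architects* is inside the relative clause *who endorsed at most three architects*, which is itself inside the adjunct *after more than three doctors who endorsed at most three architects complained*.
The quantifier would have to escape first the RC and then the adjunct — two independent island violations.
So the wide-scope reading for *at most three architects* is blocked.

No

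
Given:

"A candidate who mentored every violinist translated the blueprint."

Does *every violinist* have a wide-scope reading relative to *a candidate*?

No

The target quantifier *every violinist* is part of the relative clause *who mentored every violinist*.
A relative clause is a scope island — quantifier raising cannot cross its boundary.
*every violinist* > *a candidate* would require crossing that boundary, which is illicit.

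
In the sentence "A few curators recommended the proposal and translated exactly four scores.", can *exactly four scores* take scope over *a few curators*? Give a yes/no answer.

*exactly four scores* sits inside one conjunct of the coordinate structure (*translated exactly four scores*).
A quantifier cannot raise out of one conjunct of a coordination across the whole coordinate structure — the CSC applies to QR.
So *exactly four scores* cannot raise to a position above *a few curators*.

No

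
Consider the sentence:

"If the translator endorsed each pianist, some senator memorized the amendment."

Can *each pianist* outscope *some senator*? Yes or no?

No

*each pianist* is embedded in the adjunct clause *if the translator endorsed each pianist*.
Adjunct clauses are scope islands: a quantifier inside an adjunct cannot raise into the matrix clause.
The ordering *each pianist* > *some senator* is therefore underivable.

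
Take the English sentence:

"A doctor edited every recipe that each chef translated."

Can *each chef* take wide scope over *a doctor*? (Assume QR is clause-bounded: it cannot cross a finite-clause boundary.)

No

*each chef* is embedded in the relative clause *that each chef translated* modifying *every recipe*.
A relative clause is a scope island — quantifier raising cannot cross its boundary.
The inverse ordering *each chef* > *a doctor* is therefore underivable.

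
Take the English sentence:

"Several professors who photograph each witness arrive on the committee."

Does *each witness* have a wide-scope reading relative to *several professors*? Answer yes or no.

The target quantifier *each witness* is part of the relative clause *who photograph each witness*.
The relative clause forms an island for QR, so the quantifier is confined to the head noun's restrictor.
There is no licit LF on which *each witness* c-commands *several professors*.

No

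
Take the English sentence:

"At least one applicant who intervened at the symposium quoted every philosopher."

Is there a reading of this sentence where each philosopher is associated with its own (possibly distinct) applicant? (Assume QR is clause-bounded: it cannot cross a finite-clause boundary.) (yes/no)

Yes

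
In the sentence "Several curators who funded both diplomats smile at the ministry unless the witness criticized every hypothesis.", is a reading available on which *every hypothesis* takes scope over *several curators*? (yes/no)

The DP *every hypothesis* is contained in the adjunct clause *unless the witness criticized every hypothesis*.
Adjunct clauses are scope islands: a quantifier inside an adjunct cannot raise into the matrix clause.
Hence only narrow scope for *every hypothesis* (under *several curators*) survives.

No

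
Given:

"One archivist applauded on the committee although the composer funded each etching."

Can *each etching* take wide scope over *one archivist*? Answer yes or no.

No

*each etching* is embedded in the adjunct clause *although the composer funded each etching*.
Since the clause is an adjunct (not a complement), the Adjunct Condition blocks QR across its edge.
The inverse ordering *each etching* > *one archivist* is therefore underivable.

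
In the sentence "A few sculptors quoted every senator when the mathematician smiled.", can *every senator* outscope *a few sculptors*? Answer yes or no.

Yes

Neither queried DP is inside the adjunct, so the adjunct-island constraint does not apply.
No island intervenes, so both surface and inverse scope are derivable.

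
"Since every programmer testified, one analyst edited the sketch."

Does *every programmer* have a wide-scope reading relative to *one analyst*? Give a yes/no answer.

No

*every programmer* is embedded in the adjunct clause *since every programmer testified*.
Adjunct clauses are scope islands: a quantifier inside an adjunct cannot raise into the matrix clause.
There is no licit LF on which *every programmer* c-commands *one analyst*.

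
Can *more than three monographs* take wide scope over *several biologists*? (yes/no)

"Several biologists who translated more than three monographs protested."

No

*more than three monographs* occurs within the relative clause *who translated more than three monographs*.
Relative clauses are scope islands: a quantifier cannot QR out of a relative clause to take scope in the matrix clause.
There is no licit LF on which *more than three monographs* c-commands *several biologists*.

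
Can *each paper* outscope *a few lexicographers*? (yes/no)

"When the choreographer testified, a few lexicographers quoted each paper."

Although there is an adjunct clause, *each paper* is in the main clause, not inside the adjunct.
Since no island is crossed, the inverse ordering is licensed alongside surface scope.

Yes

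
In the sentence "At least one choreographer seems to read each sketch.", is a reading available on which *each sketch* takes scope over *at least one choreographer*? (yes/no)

Raising constructions are monoclausal for scope purposes; *each sketch* is not separated from *at least one choreographer* by any island.
Nothing blocks QR of the lower DP to a position above the higher one, so inverse scope is available.

Yes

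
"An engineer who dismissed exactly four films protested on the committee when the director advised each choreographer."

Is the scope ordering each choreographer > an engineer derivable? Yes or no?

No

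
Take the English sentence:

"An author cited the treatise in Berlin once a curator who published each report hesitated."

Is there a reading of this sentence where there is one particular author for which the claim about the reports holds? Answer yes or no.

The paraphrase describes the scope ordering *an author* > *each report*.
Nothing needs to raise for *an author* > *each report*, so no island constraint is at stake.

Yes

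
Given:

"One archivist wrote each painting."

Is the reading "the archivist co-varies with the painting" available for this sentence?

Yes

This is the *each painting* > *one archivist* reading.
*each painting* is the matrix object and *one archivist* the matrix subject; the two are clausemates.
No island intervenes, so both surface and inverse scope are derivable.
Both orderings are possible: *one archivist* > *each painting* and *each painting* > *one archivist*.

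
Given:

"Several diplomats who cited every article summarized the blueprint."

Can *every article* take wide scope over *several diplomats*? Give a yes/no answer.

*every article* is embedded in the relative clause *who cited every article*.
The relative clause forms an island for QR, so the quantifier is confined to the head noun's restrictor.
So *every article* cannot raise high enough to outscope *several diplomats*; only the surface ordering *several diplomats* > *every article* is available.

No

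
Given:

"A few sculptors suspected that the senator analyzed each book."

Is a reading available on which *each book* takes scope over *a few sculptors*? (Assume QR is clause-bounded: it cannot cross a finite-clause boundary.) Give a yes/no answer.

*each book* is embedded in the finite complement clause *that the senator analyzed each book*.
Under clause-bounded QR, a quantifier in an embedded finite clause cannot raise into the matrix clause.
*each book* is confined to the island and cannot take scope over *a few sculptors*.

No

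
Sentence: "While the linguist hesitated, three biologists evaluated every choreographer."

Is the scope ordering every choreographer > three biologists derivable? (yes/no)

Although there is an adjunct clause, *every choreographer* is in the main clause, not inside the adjunct.
No island intervenes, so both surface and inverse scope are derivable.

Yes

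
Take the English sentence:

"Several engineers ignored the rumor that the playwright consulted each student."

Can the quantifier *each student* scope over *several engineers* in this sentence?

The DP *each student* is contained in the complex NP *the rumor that the playwright consulted each student*.
The complex NP is opaque for QR — the quantifier is frozen inside the noun's complement.
So *each student* cannot raise high enough to outscope *several engineers*; only the surface ordering *several engineers* > *each student* is available.

No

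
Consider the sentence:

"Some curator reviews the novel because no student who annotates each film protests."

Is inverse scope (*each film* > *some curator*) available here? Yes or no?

No

*each film* occurs within the relative clause *who annotates each film*, which is itself inside the adjunct *because no student who annotates each film protests*.
The quantifier would have to escape first the RC and then the adjunct — two independent island violations.
The inverse ordering *each film* > *some curator* is therefore underivable.
(Only the surface reading survives: one fixed curator with respect to all the relevant films.)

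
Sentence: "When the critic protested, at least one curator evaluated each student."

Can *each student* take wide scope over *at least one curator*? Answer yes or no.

The adjunct island is irrelevant here — *each student* and *at least one curator* are both in the matrix clause.
QR within a single clause is free, so the lower quantifier may take scope over the higher one.

Yes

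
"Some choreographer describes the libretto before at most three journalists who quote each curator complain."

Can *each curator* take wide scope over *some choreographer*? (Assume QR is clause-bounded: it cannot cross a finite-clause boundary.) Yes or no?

No

*each curator* occurs within the relative clause *who quote each curator*, which is itself inside the adjunct *before at most three journalists who quote each curator complain*.
The quantifier would have to escape first the RC and then the adjunct — two independent island violations.
So *each curator* cannot raise high enough to outscope *some choreographer*; only the surface ordering *some choreographer* > *each curator* is available.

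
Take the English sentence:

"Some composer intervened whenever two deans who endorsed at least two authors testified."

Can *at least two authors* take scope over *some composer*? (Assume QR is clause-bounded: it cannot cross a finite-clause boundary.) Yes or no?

No

*at least two authors* is embedded in the relative clause *who endorsed at least two authors*, which is itself inside the adjunct *whenever two deans who endorsed at least two authors testified*.
The quantifier would have to escape first the RC and then the adjunct — two independent island violations.
The inverse ordering *at least two authors* > *some composer* is therefore underivable.
(Only the surface reading survives: one fixed composer with respect to all the relevant authors.)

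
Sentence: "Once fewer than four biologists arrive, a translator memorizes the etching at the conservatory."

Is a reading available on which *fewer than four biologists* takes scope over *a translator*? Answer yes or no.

Structurally, *fewer than four biologists* is inside the adjunct clause *once fewer than four biologists arrive*.
Scope out of an adjunct clause is unavailable: QR respects the adjunct-island constraint.
So the wide-scope reading for *fewer than four biologists* is blocked.

No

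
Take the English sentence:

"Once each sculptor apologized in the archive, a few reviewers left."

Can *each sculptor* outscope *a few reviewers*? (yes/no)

No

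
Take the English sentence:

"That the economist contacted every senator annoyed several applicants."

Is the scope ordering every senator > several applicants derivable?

No

The DP *every senator* is contained in the sentential subject *that the economist contacted every senator*.
Subjects — clausal subjects included — are islands for extraction, and QR is no exception.
So the wide-scope reading for *every senator* is blocked.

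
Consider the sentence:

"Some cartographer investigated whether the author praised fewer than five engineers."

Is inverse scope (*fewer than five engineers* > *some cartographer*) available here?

No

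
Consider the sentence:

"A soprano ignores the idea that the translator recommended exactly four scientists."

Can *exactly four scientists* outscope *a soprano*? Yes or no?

The target quantifier *exactly four scientists* is part of the complex NP *the idea that the translator recommended exactly four scientists*.
The Complex NP Constraint bars QR out of the complement clause of a noun.
*exactly four scientists* is confined to the island and cannot take scope over *a soprano*.

No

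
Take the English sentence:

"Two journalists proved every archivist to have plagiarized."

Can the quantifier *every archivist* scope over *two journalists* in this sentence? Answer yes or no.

*every archivist* is the subject of an ECM infinitive — the infinitival complement of an ECM verb is not a scope island, so *every archivist* can raise into the matrix clause.
No island intervenes, so both surface and inverse scope are derivable.
The sentence is scopally ambiguous between *two journalists* > *every archivist* and *every archivist* > *two journalists*.

Yes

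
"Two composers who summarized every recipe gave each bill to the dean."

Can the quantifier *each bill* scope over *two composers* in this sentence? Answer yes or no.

Yes

The RC *who summarized every recipe* is an island, but *each bill* is not inside it — it is the matrix object, a clausemate of *two composers*.
Clause-internal QR can adjoin the lower DP above the subject, yielding the inverse reading.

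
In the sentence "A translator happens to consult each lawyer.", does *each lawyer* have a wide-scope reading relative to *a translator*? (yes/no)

Infinitival complements of raising predicates do not block QR; *each lawyer* and *a translator* are effectively clausemates.
Ordinary QR to a clause-peripheral position gives the wide-scope LF for the lower DP.

Yes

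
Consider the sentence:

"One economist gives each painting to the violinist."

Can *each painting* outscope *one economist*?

Yes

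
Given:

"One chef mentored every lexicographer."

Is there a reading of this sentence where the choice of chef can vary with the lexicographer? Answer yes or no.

Yes

The paraphrase describes the scope ordering *every lexicographer* > *one chef*.
*one chef* and *every lexicographer* are co-arguments of the matrix verb, with nothing but a clause-internal boundary between them.
Nothing blocks QR of the lower DP to a position above the higher one, so inverse scope is available.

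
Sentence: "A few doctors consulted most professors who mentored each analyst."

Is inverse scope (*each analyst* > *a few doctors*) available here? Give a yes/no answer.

The target quantifier *each analyst* is part of the relative clause *who mentored each analyst* modifying *most professors*.
QR out of a relative clause is ruled out by the relative-clause island constraint.
So the wide-scope reading for *each analyst* is blocked.

No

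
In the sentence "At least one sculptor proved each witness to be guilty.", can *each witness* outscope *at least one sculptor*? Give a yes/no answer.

Yes

*each witness* is an ECM subject; ECM complements are not islands, and the embedded quantifier may take matrix scope.
Clause-internal QR can adjoin the lower DP above the subject, yielding the inverse reading.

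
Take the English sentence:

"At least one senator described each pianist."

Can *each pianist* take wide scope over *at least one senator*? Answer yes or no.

*at least one senator* and *each pianist* are co-arguments of the matrix verb, with nothing but a clause-internal boundary between them.
Since no island is crossed, the inverse ordering is licensed alongside surface scope.

Yes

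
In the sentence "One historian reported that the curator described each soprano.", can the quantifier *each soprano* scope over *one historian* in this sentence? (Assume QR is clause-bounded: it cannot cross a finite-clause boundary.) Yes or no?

No

*each soprano* sits inside the finite complement clause *that the curator described each soprano*.
Finite CP is the ceiling for QR here, by assumption.
Hence only narrow scope for *each soprano* (under *one historian*) survives.
(Only the surface reading survives: one fixed historian with respect to all the relevant sopranos.)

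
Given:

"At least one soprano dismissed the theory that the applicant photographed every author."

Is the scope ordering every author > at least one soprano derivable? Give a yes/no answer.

*every author* is embedded in the complex NP *the theory that the applicant photographed every author*.
The complex NP is opaque for QR — the quantifier is frozen inside the noun's complement.
So *every author* cannot raise to a position above *at least one soprano*.

No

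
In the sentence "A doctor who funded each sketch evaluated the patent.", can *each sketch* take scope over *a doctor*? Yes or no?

No

*each sketch* occurs within the relative clause *who funded each sketch*.
A relative clause is a scope island — quantifier raising cannot cross its boundary.
The inverse ordering *each sketch* > *a doctor* is therefore underivable.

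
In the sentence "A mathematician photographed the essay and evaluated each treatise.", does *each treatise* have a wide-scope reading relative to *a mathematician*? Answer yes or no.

Structurally, *each treatise* is inside one conjunct of the coordinate structure (*evaluated each treatise*).
Asymmetric QR out of one conjunct violates the Coordinate Structure Constraint.
*each treatise* > *a mathematician* would require crossing that boundary, which is illicit.
(Only the surface reading survives: one fixed mathematician with respect to all the relevant treatises.)

No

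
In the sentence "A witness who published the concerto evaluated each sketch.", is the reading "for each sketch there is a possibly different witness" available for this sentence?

This is the *each sketch* > *a witness* reading.
The RC *who published the concerto* is an island, but *each sketch* is not inside it — it is the matrix object, a clausemate of *a witness*.
Since no island is crossed, the inverse ordering is licensed alongside surface scope.

Yes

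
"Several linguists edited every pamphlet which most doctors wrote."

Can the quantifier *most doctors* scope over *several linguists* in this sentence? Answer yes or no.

No

*most doctors* sits inside the relative clause *which most doctors wrote* modifying *every pamphlet*.
Relative clauses block scope extraction: QR cannot target a position outside the modified NP.
Hence only narrow scope for *most doctors* (under *several linguists*) survives.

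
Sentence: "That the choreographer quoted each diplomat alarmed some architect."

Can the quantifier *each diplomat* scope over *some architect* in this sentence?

No

*each diplomat* is embedded in the sentential subject *that the choreographer quoted each diplomat*.
The Sentential Subject Constraint rules out raising the quantifier out of the that-clause subject.
There is no licit LF on which *each diplomat* c-commands *some architect*.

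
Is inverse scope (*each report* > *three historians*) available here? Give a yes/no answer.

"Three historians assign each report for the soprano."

Yes

*each report* and *three historians* are in the same minimal clause.
With no island boundary between them, the object can take inverse scope over the subject via ordinary QR within the clause.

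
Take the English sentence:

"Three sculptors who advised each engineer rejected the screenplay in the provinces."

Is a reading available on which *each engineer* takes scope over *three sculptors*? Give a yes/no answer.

*each engineer* sits inside the relative clause *who advised each engineer*.
Relative clauses are scope islands: a quantifier cannot QR out of a relative clause to take scope in the matrix clause.
The inverse ordering *each engineer* > *three sculptors* is therefore underivable.

No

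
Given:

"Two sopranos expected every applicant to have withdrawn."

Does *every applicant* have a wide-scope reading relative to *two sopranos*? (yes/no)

*every applicant* is the subject of an ECM infinitive — the infinitival complement of an ECM verb is not a scope island, so *every applicant* can raise into the matrix clause.
Since no island is crossed, the inverse ordering is licensed alongside surface scope.

Yes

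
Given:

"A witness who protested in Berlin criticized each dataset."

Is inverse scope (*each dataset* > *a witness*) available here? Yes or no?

Yes

*each dataset* is a matrix argument; only *a witness* is modified by the relative clause *who protested in Berlin*, so the RC island is irrelevant to the target quantifier.
No island intervenes, so both surface and inverse scope are derivable.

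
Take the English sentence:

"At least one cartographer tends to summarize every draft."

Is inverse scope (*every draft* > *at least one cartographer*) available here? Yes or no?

Infinitival complements of raising predicates do not block QR; *every draft* and *at least one cartographer* are effectively clausemates.
No island intervenes, so both surface and inverse scope are derivable.

Yes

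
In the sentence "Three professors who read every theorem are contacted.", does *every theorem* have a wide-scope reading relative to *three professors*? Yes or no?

No

The DP *every theorem* is contained in the relative clause *who read every theorem*.
Quantifiers inside a relative clause are trapped there; the RC boundary blocks QR.
So *every theorem* cannot raise to a position above *three professors*.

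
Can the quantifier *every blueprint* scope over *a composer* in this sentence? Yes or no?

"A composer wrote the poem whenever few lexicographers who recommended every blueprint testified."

*every blueprint* is embedded in the relative clause *who recommended every blueprint*, which is itself inside the adjunct *whenever few lexicographers who recommended every blueprint testified*.
The quantifier would have to escape first the RC and then the adjunct — two independent island violations.
*every blueprint* is confined to the island and cannot take scope over *a composer*.
(Only the surface reading survives: one fixed composer with respect to all the relevant blueprints.)

No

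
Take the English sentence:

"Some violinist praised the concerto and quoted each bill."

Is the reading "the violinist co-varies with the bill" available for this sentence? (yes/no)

No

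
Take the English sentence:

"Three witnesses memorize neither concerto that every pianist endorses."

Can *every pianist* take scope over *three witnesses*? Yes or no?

No

*every pianist* occurs within the relative clause *that every pianist endorses* modifying *neither concerto*.
Quantifiers inside a relative clause are trapped there; the RC boundary blocks QR.
*every pianist* is confined to the island and cannot take scope over *three witnesses*.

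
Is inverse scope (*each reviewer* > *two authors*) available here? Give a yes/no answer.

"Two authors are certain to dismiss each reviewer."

Yes

The matrix predicate is a raising verb, whose infinitival complement is not a scope island — *each reviewer* can QR into the matrix clause.
Since no island is crossed, the inverse ordering is licensed alongside surface scope.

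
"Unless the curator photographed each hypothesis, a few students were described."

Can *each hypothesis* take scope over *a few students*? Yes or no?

No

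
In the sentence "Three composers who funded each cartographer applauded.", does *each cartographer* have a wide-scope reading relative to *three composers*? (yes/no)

No

*each cartographer* sits inside the relative clause *who funded each cartographer*.
QR out of a relative clause is ruled out by the relative-clause island constraint.
Hence only narrow scope for *each cartographer* (under *three composers*) survives.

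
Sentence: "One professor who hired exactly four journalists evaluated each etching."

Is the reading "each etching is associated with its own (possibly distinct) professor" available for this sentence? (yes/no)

The paraphrase describes the scope ordering *each etching* > *one professor*.
*each etching* is a matrix argument; only *one professor* is modified by the relative clause *who hired exactly four journalists*, so the RC island is irrelevant to the target quantifier.
Nothing blocks QR of the lower DP to a position above the higher one, so inverse scope is available.

Yes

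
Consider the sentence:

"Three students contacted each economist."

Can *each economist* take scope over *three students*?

Yes

*each economist* and *three students* are in the same minimal clause.
With no island boundary between them, the object can take inverse scope over the subject via ordinary QR within the clause.
So *each economist* > *three students* is among the available readings.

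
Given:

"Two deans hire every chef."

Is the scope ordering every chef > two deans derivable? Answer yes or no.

*every chef* is the matrix object and *two deans* the matrix subject; the two are clausemates.
With no island boundary between them, the object can take inverse scope over the subject via ordinary QR within the clause.

Yes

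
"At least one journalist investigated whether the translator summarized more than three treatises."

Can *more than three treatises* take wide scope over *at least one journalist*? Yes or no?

No

The target quantifier *more than three treatises* is part of the embedded question *whether the translator summarized more than three treatises*.
The wh-island constraint blocks QR out of an embedded interrogative.
*more than three treatises* is confined to the island and cannot take scope over *at least one journalist*.
(Only the surface reading survives: one fixed journalist with respect to all the relevant treatises.)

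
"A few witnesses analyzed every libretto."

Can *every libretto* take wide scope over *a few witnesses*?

Yes

*a few witnesses* and *every libretto* are co-arguments of the matrix verb, with nothing but a clause-internal boundary between them.
Since no island is crossed, the inverse ordering is licensed alongside surface scope.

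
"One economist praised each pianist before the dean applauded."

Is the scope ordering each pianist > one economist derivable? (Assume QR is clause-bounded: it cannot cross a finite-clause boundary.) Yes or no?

Yes

The adjunct clause does not contain *each pianist*, which is the matrix object.
Clause-internal QR can adjoin the lower DP above the subject, yielding the inverse reading.
Both orderings are possible: *one economist* > *each pianist* and *each pianist* > *one economist*.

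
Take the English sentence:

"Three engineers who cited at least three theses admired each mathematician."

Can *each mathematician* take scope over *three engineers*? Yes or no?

Yes

*each mathematician* sits in the matrix clause, not in the relative clause on *three engineers*.
QR within a single clause is free, so the lower quantifier may take scope over the higher one.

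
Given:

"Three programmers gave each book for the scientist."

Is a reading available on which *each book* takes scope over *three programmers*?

Yes

*each book* and *three programmers* are in the same minimal clause.
No island intervenes, so both surface and inverse scope are derivable.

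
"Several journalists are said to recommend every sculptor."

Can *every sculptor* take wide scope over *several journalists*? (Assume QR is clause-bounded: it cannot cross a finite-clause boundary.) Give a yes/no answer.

Yes

*every sculptor* is the object of the infinitival complement of a raising predicate; raising infinitives are transparent for QR, so the two DPs are in effect clausemates.
With no island boundary between them, the object can take inverse scope over the subject via ordinary QR within the clause.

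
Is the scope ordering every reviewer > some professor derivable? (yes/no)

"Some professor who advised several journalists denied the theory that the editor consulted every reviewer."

The DP *every reviewer* is contained in the complex NP *the theory that the editor consulted every reviewer*.
The complex NP is opaque for QR — the quantifier is frozen inside the noun's complement.
*every reviewer* > *some professor* would require crossing that boundary, which is illicit.
(Only the surface reading survives: one fixed professor with respect to all the relevant reviewers.)

No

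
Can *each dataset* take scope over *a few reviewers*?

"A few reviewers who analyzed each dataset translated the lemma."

No

The target quantifier *each dataset* is part of the relative clause *who analyzed each dataset*.
The relative clause forms an island for QR, so the quantifier is confined to the head noun's restrictor.
Hence only narrow scope for *each dataset* (under *a few reviewers*) survives.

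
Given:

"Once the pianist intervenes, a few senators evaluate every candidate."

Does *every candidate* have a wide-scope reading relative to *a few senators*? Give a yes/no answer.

*every candidate* is a matrix argument; the adjunct is an island but the target quantifier is outside it.
Ordinary QR to a clause-peripheral position gives the wide-scope LF for the lower DP.

Yes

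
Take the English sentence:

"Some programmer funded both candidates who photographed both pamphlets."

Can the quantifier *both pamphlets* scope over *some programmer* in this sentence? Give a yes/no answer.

No

The DP *both pamphlets* is contained in the relative clause *who photographed both pamphlets* modifying *both candidates*.
Quantifiers inside a relative clause are trapped there; the RC boundary blocks QR.
So the wide-scope reading for *both pamphlets* is blocked.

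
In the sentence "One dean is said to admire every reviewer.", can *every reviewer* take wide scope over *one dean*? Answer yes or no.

*every reviewer* is inside a raising infinitive, which is transparent to QR (no CP barrier), so it behaves as a matrix argument.
With no island boundary between them, the object can take inverse scope over the subject via ordinary QR within the clause.
The sentence is scopally ambiguous between *one dean* > *every reviewer* and *every reviewer* > *one dean*.

Yes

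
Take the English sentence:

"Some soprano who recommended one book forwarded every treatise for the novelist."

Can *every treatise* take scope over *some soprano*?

Yes

The relative clause *who recommended one book* modifies *some soprano*, but *every treatise* is not inside that relative clause — it is an argument of the matrix verb.
No island intervenes, so both surface and inverse scope are derivable.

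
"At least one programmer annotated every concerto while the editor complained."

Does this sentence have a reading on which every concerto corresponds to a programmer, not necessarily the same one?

Yes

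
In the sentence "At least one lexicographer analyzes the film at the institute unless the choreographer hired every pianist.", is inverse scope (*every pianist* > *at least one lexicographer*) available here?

The target quantifier *every pianist* is part of the adjunct clause *unless the choreographer hired every pianist*.
Adverbial clauses are not L-marked, so they are barriers for QR — the quantifier cannot escape the adjunct.
So *every pianist* cannot raise high enough to outscope *at least one lexicographer*; only the surface ordering *at least one lexicographer* > *every pianist* is available.
(Only the surface reading survives: one fixed lexicographer with respect to all the relevant pianists.)

No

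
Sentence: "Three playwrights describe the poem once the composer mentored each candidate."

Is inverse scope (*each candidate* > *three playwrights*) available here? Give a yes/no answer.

No

*each candidate* occurs within the adjunct clause *once the composer mentored each candidate*.
Adjuncts are opaque for quantifier raising; a quantifier in an adjunct stays inside it.
*each candidate* is confined to the island and cannot take scope over *three playwrights*.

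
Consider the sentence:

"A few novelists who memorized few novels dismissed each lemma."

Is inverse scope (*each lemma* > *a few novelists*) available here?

Yes

Although the sentence contains a relative clause (*who memorized few novels*), *each lemma* is outside it, in the matrix VP.
Nothing blocks QR of the lower DP to a position above the higher one, so inverse scope is available.
Both orderings are possible: *a few novelists* > *each lemma* and *each lemma* > *a few novelists*.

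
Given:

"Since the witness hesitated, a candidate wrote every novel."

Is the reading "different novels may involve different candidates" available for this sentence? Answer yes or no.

Yes

This is the *every novel* > *a candidate* reading.
The adjunct clause does not contain *every novel*, which is the matrix object.
With no island boundary between them, the object can take inverse scope over the subject via ordinary QR within the clause.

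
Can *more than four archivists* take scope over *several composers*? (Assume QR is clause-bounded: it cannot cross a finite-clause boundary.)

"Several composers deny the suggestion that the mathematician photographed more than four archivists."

No

The DP *more than four archivists* is contained in the complex NP *the suggestion that the mathematician photographed more than four archivists*.
The complex NP is opaque for QR — the quantifier is frozen inside the noun's complement.
*more than four archivists* > *several composers* would require crossing that boundary, which is illicit.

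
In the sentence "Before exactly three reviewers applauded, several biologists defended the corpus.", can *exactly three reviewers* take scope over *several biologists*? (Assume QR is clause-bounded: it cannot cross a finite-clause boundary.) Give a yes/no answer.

The target quantifier *exactly three reviewers* is part of the adjunct clause *before exactly three reviewers applauded*.
Adjunct clauses are scope islands: a quantifier inside an adjunct cannot raise into the matrix clause.
So the wide-scope reading for *exactly three reviewers* is blocked.

No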